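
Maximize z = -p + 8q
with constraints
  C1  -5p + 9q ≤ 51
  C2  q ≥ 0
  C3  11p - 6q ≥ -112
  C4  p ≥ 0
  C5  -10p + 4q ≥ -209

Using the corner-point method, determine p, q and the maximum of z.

p = 417/14, q = 311/14, maximum z = 2071/14

Feasible corners and z = -p + 8q:
  (0, 17/3) → z = 136/3
  (417/14, 311/14) → z = 2071/14
  (0, 0) → z = 0
  (209/10, 0) → z = -209/10

The binding constraints are -5p + 9q = 51 and -10p + 4q = -209.
Solving simultaneously gives p = 417/14, q = 311/14.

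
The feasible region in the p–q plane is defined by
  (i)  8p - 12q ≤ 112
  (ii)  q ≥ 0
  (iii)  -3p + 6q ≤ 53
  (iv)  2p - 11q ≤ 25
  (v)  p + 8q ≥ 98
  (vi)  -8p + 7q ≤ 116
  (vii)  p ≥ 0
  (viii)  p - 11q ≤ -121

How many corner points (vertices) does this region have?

4

Of the 28 pairwise boundary intersections, those satisfying every inequality are:
  (109, 190/3)
  (671/19, 270/19)
  (82/15, 347/30)
  (110/19, 219/19)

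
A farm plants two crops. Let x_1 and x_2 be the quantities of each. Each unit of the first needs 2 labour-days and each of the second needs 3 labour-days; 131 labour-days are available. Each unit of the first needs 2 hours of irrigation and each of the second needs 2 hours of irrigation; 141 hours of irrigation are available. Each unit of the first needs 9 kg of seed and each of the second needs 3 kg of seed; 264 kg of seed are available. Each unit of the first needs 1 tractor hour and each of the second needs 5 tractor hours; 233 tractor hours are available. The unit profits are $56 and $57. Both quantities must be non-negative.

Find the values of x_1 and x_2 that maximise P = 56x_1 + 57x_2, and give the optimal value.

Feasible corners and P = 56x_1 + 57x_2:
  (0, 0) → P = 0
  (0, 131/3) → P = 2489
  (88/3, 0) → P = 4928/3
  (19, 31) → P = 2831

x_1 = 19, x_2 = 31, maximum P = 2831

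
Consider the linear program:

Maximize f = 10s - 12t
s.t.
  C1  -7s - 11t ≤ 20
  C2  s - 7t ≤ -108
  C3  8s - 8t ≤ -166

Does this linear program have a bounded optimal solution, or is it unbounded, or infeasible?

bounded optimum

Vertices and f = 10s - 12t:
  (-332/15, 184/15) → f = -5528/15
  (-149/24, 349/24) → f = -2839/12
The feasible region has finitely many vertices and no improving ray; the maximum is -2839/12 at (-149/24, 349/24).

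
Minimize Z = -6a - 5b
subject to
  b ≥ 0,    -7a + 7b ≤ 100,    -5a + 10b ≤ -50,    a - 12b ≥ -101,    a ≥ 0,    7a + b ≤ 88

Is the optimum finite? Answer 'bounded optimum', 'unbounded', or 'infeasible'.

Corner points and Z = -6a - 5b:
  (10, 0) → Z = -60
  (88/7, 0) → Z = -528/7
  (62/5, 6/5) → Z = -402/5
The feasible region has finitely many vertices and no improving ray; the minimum is -402/5 at (62/5, 6/5).

bounded optimum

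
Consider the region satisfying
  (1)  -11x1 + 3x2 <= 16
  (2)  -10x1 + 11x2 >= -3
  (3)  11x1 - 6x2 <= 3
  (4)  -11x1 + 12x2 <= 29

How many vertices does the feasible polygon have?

4

The feasible vertices (each the meet of two boundaries and inside every other half-plane) are:
  (-185/91, -193/91)
  (-35/33, 13/9)
  (15/61, -3/61)
  (35/11, 16/3)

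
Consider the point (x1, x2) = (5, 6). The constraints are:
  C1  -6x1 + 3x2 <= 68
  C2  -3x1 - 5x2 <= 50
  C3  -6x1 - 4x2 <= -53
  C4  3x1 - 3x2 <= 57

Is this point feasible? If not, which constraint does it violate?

feasible

C1: -12 ≤ 68 ✓
C2: -45 ≤ 50 ✓
C3: -54 ≤ -53 ✓
C4: -3 ≤ 57 ✓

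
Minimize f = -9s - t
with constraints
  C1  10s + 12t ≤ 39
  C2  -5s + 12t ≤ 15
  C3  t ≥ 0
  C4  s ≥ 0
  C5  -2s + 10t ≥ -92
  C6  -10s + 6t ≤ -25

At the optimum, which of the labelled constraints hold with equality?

C1 and C3

Corner points and f = -9s - t:
  (39/10, 0) → f = -351/10
  (89/30, 7/9) → f = -2473/90
  (5/2, 0) → f = -45/2

The minimum is at (39/10, 0). Substituting into each constraint, equality holds for C1 and C3; the remaining constraints have slack.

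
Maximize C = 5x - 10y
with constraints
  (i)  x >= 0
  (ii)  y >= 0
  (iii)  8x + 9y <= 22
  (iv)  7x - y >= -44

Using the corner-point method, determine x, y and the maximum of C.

x = 11/4, y = 0, maximum C = 55/4

Corner points and C = 5x - 10y:
  (0, 0) → C = 0
  (0, 22/9) → C = -220/9
  (11/4, 0) → C = 55/4

The binding constraints are y = 0 and 8x + 9y = 22.
Solving simultaneously gives x = 11/4, y = 0.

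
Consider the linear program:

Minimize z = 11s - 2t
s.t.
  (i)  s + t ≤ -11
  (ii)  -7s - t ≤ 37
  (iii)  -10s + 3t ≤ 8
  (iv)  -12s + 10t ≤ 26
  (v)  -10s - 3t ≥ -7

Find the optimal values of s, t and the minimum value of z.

Extreme points and z = 11s - 2t:
  (-41/13, -102/13) → z = -19
  (40/7, -117/7) → z = 674/7
  (-119/31, -314/31) → z = -681/31
The feasible region is unbounded (it extends along (3, -10), (1, -7)), but z strictly increases along every unbounded feasible direction, so there is no improving ray and the minimum is attained at a vertex.

The binding constraints are -7s - t = 37 and -10s + 3t = 8.
Solving simultaneously gives s = -119/31, t = -314/31.

s = -119/31, t = -314/31, minimum z = -681/31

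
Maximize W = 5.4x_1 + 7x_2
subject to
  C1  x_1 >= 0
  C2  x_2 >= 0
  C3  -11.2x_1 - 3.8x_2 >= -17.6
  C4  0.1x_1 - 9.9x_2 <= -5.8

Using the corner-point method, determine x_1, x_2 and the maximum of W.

Corner points and W = 5.4x_1 + 7x_2:
  (0, 88/19) → W = 616/19
  (0, 58/99) → W = 406/99
  (7610/5563, 3336/5563) → W = 64446/5563

x_1 = 0, x_2 = 88/19, maximum W = 616/19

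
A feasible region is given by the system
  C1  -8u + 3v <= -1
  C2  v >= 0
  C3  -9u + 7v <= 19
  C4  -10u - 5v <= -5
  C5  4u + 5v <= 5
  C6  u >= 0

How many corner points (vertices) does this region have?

The feasible vertices (each the meet of two boundaries and inside every other half-plane) are:
  (2/7, 3/7)
  (5/13, 9/13)
  (1/2, 0)
  (5/4, 0)

4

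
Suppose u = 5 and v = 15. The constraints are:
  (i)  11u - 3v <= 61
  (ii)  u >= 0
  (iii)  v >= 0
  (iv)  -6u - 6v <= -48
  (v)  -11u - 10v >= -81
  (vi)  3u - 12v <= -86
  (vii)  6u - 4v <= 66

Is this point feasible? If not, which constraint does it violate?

Constraint (v): -11u - 10v = -205, which is not ≥ -81. All other constraints are satisfied.

not feasible — violates (v)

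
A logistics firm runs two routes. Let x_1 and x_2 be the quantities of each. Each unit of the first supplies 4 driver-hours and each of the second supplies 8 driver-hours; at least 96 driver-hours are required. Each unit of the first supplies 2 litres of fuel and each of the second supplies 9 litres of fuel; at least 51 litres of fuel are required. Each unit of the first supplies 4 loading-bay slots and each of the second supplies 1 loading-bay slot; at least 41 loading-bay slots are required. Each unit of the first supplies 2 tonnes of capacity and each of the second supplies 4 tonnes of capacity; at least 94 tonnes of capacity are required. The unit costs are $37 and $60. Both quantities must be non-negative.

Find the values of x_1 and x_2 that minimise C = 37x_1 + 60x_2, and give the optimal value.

Corner points and C = 37x_1 + 60x_2:
  (0, 41) → C = 2460
  (47, 0) → C = 1739
  (5, 21) → C = 1445
The feasible region is unbounded (it extends along (0, 1), (1, 0)), but C strictly increases along every unbounded feasible direction, so there is no improving ray and the minimum is attained at a vertex.

The optimum lies where 4x_1 + x_2 = 41 and 2x_1 + 4x_2 = 94.
Solving simultaneously gives x_1 = 5, x_2 = 21.

x_1 = 5, x_2 = 21, minimum C = 1445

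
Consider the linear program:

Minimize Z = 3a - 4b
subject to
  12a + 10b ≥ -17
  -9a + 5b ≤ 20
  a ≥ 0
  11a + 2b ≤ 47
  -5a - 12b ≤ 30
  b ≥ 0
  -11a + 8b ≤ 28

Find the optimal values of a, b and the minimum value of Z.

Extreme points and Z = 3a - 4b:
  (0, 0) → Z = 0
  (0, 7/2) → Z = -14
  (47/11, 0) → Z = 141/11
  (32/11, 15/2) → Z = -234/11

The optimum lies where 11a + 2b = 47 and -11a + 8b = 28.
Solving simultaneously gives a = 32/11, b = 15/2.

a = 32/11, b = 15/2, minimum Z = -234/11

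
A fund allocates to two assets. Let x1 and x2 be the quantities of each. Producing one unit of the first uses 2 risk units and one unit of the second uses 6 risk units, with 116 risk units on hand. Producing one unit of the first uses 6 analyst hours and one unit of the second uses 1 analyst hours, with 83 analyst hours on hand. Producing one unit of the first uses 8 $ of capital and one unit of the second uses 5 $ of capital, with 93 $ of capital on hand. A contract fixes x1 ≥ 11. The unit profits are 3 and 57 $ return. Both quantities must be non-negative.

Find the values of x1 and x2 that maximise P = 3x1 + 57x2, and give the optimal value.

x1 = 11, x2 = 1, maximum P = 90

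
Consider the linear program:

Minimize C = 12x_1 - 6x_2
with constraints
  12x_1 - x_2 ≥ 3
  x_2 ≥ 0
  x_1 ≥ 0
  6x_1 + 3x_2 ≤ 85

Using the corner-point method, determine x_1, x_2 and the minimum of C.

Feasible corners and C = 12x_1 - 6x_2:
  (1/4, 0) → C = 3
  (47/21, 167/7) → C = -814/7
  (85/6, 0) → C = 170

At the optimal vertex, 12x_1 - x_2 = 3 and 6x_1 + 3x_2 = 85.
Solving simultaneously gives x_1 = 47/21, x_2 = 167/7.

x_1 = 47/21, x_2 = 167/7, minimum C = -814/7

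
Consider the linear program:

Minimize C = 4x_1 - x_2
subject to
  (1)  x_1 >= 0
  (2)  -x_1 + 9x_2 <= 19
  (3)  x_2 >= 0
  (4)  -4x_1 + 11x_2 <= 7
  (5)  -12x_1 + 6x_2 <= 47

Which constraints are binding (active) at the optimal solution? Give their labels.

Vertices and C = 4x_1 - x_2:
  (0, 0) → C = 0
  (0, 7/11) → C = -7/11
  (146/25, 69/25) → C = 103/5
The feasible region is unbounded (it extends along (1, 0), (9, 1)), but C strictly increases along every unbounded feasible direction, so there is no improving ray and the minimum is attained at a vertex.

The minimum is at (0, 7/11). Substituting into each constraint, equality holds for (1) and (4); the remaining constraints have slack.

(1) and (4)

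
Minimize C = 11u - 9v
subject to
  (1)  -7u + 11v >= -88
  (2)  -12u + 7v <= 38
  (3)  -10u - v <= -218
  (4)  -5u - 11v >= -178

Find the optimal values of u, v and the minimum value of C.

u = 148/7, v = 46/7, minimum C = 1214/7

Vertices and C = 11u - 9v:
  (2486/117, 646/117) → C = 21532/117
  (133/6, 403/66) → C = 6233/33
  (148/7, 46/7) → C = 1214/7

The optimum lies where -10u - v = -218 and -5u - 11v = -178.
Solving simultaneously gives u = 148/7, v = 46/7.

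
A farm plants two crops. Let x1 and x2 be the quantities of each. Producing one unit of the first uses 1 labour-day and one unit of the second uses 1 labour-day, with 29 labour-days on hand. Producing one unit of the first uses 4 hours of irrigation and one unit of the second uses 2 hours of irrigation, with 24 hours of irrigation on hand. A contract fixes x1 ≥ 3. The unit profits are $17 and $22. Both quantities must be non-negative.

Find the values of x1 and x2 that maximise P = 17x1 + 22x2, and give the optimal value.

Vertices and P = 17x1 + 22x2:
  (6, 0) → P = 102
  (3, 0) → P = 51
  (3, 6) → P = 183

x1 = 3, x2 = 6, maximum P = 183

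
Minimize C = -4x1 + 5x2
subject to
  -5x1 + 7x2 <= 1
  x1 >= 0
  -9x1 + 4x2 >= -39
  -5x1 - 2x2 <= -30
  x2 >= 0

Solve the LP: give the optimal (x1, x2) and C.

x1 = 99/19, x2 = 75/38, minimum C = -417/38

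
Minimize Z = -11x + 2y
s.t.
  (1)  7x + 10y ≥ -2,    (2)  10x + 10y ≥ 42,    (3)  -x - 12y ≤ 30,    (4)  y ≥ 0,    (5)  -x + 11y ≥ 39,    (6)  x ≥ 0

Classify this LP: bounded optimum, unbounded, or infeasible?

From the feasible point (3/5, 18/5), moving in the direction (11, 1) keeps every constraint satisfied while Z decreases without bound.

unbounded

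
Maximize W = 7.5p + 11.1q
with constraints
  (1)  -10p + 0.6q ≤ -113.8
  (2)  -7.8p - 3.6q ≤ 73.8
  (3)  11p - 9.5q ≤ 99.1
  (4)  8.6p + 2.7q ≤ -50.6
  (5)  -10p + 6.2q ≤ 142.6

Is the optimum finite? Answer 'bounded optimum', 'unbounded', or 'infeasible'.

infeasible

The boundaries -10p + 0.6q = -113.8 and 11p - 9.5q = 99.1 meet at (25541/2210, 652/221), but that point violates 8.6p + 2.7q ≤ -50.6. Every candidate vertex is excluded by some other constraint, so the feasible region is empty.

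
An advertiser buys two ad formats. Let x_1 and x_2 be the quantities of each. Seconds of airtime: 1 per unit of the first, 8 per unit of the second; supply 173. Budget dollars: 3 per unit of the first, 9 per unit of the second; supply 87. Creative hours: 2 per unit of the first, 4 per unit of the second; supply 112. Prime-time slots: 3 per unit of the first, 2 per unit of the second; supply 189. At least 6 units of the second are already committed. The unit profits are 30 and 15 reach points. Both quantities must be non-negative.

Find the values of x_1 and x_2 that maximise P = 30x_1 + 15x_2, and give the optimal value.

x_1 = 11, x_2 = 6, maximum P = 420

Feasible corners and P = 30x_1 + 15x_2:
  (0, 29/3) → P = 145
  (0, 6) → P = 90
  (11, 6) → P = 420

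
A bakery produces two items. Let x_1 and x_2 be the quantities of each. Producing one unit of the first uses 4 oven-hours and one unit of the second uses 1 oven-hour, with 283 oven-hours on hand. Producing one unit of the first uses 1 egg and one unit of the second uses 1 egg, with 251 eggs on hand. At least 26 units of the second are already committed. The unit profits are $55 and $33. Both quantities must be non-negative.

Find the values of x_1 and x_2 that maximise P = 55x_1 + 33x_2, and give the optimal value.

The optimum lies where 4x_1 + x_2 = 283 and x_1 + x_2 = 251.
Solving simultaneously gives x_1 = 32/3, x_2 = 721/3.

x_1 = 32/3, x_2 = 721/3, maximum P = 25553/3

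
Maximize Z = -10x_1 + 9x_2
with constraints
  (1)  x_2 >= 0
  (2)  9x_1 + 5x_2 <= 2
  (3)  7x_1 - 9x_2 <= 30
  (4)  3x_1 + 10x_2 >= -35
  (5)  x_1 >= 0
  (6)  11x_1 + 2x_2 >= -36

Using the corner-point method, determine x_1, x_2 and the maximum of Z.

Feasible corners and Z = -10x_1 + 9x_2:
  (2/9, 0) → Z = -20/9
  (0, 0) → Z = 0
  (0, 2/5) → Z = 18/5

x_1 = 0, x_2 = 2/5, maximum Z = 18/5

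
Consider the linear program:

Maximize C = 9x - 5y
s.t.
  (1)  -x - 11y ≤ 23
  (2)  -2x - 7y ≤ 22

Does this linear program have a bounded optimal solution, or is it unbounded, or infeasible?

From the feasible point (-27/5, -8/5), moving in the direction (11, -1) keeps every constraint satisfied while C increases without bound.

unbounded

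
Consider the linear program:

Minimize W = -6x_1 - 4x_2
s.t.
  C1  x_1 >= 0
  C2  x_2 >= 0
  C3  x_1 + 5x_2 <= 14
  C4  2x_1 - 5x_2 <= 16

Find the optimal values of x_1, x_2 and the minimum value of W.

x_1 = 10, x_2 = 4/5, minimum W = -316/5

Corner points and W = -6x_1 - 4x_2:
  (0, 0) → W = 0
  (0, 14/5) → W = -56/5
  (8, 0) → W = -48
  (10, 4/5) → W = -316/5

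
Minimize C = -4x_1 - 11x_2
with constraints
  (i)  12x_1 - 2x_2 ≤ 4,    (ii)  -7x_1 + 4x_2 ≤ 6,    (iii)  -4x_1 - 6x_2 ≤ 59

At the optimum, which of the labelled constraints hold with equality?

(i) and (ii)

Feasible corners and C = -4x_1 - 11x_2:
  (14/17, 50/17) → C = -606/17
  (-47/40, -181/20) → C = 417/4
  (-136/29, -389/58) → C = 5367/58

The minimum is at (14/17, 50/17). Substituting into each constraint, equality holds for (i) and (ii); the remaining constraints have slack.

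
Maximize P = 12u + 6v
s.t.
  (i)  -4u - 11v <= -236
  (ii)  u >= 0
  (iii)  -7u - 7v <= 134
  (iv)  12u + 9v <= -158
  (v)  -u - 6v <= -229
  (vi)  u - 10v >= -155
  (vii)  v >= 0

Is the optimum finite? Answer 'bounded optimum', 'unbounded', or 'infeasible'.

The boundaries -u - 6v = -229 and u - 10v = -155 meet at (85, 24), but that point violates 12u + 9v ≤ -158. Every candidate vertex is excluded by some other constraint, so the feasible region is empty.

infeasible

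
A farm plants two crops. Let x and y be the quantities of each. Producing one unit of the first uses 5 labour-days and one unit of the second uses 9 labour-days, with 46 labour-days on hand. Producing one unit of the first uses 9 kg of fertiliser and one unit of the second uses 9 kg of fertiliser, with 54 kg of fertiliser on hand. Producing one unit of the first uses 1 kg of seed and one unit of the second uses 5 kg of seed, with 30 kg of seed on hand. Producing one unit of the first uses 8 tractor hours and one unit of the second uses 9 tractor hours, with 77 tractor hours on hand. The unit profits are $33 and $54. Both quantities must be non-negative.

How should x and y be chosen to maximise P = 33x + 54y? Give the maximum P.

Vertices and P = 33x + 54y:
  (0, 0) → P = 0
  (0, 46/9) → P = 276
  (6, 0) → P = 198
  (2, 4) → P = 282

At the optimal vertex, 5x + 9y = 46 and 9x + 9y = 54.
Solving simultaneously gives x = 2, y = 4.

x = 2, y = 4, maximum P = 282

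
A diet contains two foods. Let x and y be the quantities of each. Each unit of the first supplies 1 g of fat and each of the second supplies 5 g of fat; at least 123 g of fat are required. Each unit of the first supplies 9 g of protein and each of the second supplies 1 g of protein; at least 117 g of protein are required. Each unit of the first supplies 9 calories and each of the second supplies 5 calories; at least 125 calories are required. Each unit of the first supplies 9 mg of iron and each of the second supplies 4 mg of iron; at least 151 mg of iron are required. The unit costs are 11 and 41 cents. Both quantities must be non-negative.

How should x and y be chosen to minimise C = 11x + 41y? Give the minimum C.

Feasible corners and C = 11x + 41y:
  (0, 117) → C = 4797
  (123, 0) → C = 1353
  (21/2, 45/2) → C = 1038
The feasible region is unbounded (it extends along (0, 1), (1, 0)), but C strictly increases along every unbounded feasible direction, so there is no improving ray and the minimum is attained at a vertex.

The optimum lies where x + 5y = 123 and 9x + y = 117.
Solving simultaneously gives x = 21/2, y = 45/2.

x = 21/2, y = 45/2, minimum C = 1038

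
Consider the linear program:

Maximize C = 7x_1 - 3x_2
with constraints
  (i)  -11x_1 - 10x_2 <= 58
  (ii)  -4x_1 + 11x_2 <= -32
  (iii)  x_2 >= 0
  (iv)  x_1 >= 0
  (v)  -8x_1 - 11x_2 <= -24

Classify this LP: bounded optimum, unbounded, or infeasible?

unbounded

From the feasible point (8, 0), moving in the direction (1, 0) keeps every constraint satisfied while C increases without bound.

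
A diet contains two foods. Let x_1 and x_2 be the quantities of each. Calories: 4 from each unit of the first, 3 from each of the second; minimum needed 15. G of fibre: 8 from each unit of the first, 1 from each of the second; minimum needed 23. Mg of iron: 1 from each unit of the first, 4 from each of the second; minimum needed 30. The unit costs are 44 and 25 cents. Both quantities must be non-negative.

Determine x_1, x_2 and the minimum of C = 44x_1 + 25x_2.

x_1 = 2, x_2 = 7, minimum C = 263

Extreme points and C = 44x_1 + 25x_2:
  (0, 23) → C = 575
  (30, 0) → C = 1320
  (2, 7) → C = 263
The feasible region is unbounded (it extends along (0, 1), (1, 0)), but C strictly increases along every unbounded feasible direction, so there is no improving ray and the minimum is attained at a vertex.

At the optimal vertex, 8x_1 + x_2 = 23 and x_1 + 4x_2 = 30.
Solving simultaneously gives x_1 = 2, x_2 = 7.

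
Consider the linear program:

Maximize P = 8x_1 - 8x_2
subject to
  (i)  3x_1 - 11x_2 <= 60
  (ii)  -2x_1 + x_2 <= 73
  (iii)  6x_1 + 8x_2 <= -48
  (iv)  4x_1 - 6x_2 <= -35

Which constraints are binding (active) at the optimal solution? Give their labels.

Corner points and P = 8x_1 - 8x_2:
  (-863/19, -339/19) → P = -4192/19
  (-745/26, -345/26) → P = -1600/13
  (-316/11, 171/11) → P = -3896/11
  (-142/17, 9/34) → P = -1172/17

The maximum is at (-142/17, 9/34). Substituting into each constraint, equality holds for (iii) and (iv); the remaining constraints have slack.

(iii) and (iv)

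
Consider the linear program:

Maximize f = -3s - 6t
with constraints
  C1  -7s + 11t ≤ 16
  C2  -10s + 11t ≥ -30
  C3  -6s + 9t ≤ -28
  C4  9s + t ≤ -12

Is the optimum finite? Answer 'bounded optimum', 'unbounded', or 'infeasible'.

From the feasible point (-19/12, -25/6), moving in the direction (-9, -6) keeps every constraint satisfied while f increases without bound.

unbounded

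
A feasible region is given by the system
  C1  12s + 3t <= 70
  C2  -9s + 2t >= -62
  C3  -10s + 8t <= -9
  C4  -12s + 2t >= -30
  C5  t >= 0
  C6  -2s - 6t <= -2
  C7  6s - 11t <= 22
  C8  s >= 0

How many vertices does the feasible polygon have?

4

The feasible vertices (each the meet of two boundaries and inside every other half-plane) are:
  (111/38, 48/19)
  (35/38, 1/38)
  (5/2, 0)
  (1, 0)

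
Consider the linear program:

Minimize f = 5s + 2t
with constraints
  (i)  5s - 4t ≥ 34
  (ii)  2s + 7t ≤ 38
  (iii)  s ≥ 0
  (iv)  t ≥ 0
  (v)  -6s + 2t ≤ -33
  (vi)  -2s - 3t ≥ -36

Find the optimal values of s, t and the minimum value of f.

Extreme points and f = 5s + 2t:
  (390/43, 122/43) → f = 2194/43
  (34/5, 0) → f = 34
  (69/4, 1/2) → f = 349/4
  (18, 0) → f = 90

s = 34/5, t = 0, minimum f = 34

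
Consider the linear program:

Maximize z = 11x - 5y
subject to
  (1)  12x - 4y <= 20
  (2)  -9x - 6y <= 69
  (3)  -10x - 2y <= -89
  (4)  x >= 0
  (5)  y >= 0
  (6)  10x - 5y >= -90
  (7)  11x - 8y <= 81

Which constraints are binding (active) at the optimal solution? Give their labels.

Extreme points and z = 11x - 5y:
  (99/16, 217/16) → z = 1/4
  (23, 64) → z = -67
  (53/14, 179/7) → z = -1207/14

The maximum is at (99/16, 217/16). Substituting into each constraint, equality holds for (1) and (3); the remaining constraints have slack.

(1) and (3)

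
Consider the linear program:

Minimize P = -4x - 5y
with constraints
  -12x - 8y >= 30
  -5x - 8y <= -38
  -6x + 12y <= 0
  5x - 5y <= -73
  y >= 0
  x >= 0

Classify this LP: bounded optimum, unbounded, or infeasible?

infeasible

The boundaries y = 0 and x = 0 meet at (0, 0), but that point violates -12x - 8y ≥ 30. Every candidate vertex is excluded by some other constraint, so the feasible region is empty.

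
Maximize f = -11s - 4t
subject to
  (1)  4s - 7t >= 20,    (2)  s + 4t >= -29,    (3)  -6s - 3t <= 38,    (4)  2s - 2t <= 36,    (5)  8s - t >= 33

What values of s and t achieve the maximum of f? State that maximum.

Vertices and f = -11s - 4t:
  (106/3, 52/3) → f = -458
  (211/52, -7/13) → f = -2209/52
  (43/5, -47/5) → f = -57
  (103/33, -265/33) → f = -73/33

The binding constraints are s + 4t = -29 and 8s - t = 33.
Solving simultaneously gives s = 103/33, t = -265/33.

s = 103/33, t = -265/33, maximum f = -73/33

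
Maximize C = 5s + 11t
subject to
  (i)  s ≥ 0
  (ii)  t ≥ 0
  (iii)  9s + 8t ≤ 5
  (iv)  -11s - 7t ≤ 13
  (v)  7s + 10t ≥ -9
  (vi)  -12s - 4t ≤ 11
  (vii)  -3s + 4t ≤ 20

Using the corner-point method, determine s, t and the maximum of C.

At the optimal vertex, s = 0 and 9s + 8t = 5.
Solving simultaneously gives s = 0, t = 5/8.

s = 0, t = 5/8, maximum C = 55/8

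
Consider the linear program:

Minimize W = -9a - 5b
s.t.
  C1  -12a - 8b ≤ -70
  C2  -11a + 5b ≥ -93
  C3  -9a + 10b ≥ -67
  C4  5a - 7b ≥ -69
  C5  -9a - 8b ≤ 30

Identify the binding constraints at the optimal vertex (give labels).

Vertices and W = -9a - 5b:
  (103/16, -29/32) → W = -1709/32
  (-1/2, 19/2) → W = -43
  (119/13, 20/13) → W = -1171/13
  (249/13, 306/13) → W = -3771/13

The minimum is at (249/13, 306/13). Substituting into each constraint, equality holds for C2 and C4; the remaining constraints have slack.

C2 and C4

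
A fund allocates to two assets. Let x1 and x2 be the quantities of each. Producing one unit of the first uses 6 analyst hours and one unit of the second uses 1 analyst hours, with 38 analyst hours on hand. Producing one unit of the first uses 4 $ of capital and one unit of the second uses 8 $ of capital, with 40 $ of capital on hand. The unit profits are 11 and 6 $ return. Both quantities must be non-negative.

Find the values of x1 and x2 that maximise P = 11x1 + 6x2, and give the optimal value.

Feasible corners and P = 11x1 + 6x2:
  (0, 0) → P = 0
  (0, 5) → P = 30
  (19/3, 0) → P = 209/3
  (6, 2) → P = 78

The binding constraints are 6x1 + x2 = 38 and 4x1 + 8x2 = 40.
Solving simultaneously gives x1 = 6, x2 = 2.

x1 = 6, x2 = 2, maximum P = 78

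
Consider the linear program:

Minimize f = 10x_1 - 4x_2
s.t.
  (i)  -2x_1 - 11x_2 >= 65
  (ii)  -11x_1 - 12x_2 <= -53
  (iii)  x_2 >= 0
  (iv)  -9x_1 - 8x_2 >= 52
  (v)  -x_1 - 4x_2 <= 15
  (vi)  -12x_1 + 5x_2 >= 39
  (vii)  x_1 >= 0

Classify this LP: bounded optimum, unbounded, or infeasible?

The boundaries -12x_1 + 5x_2 = 39 and x_1 = 0 meet at (0, 39/5), but that point violates -2x_1 - 11x_2 ≥ 65. Every candidate vertex is excluded by some other constraint, so the feasible region is empty.

infeasible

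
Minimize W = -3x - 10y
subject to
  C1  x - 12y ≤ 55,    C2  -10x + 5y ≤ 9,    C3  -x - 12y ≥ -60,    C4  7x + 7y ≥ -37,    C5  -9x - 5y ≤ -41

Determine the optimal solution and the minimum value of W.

Extreme points and W = -3x - 10y:
  (115/2, 5/24) → W = -2095/12
  (767/113, -454/113) → W = 2239/113
  (192/103, 499/103) → W = -5566/103

At the optimal vertex, x - 12y = 55 and -x - 12y = -60.
Solving simultaneously gives x = 115/2, y = 5/24.

x = 115/2, y = 5/24, minimum W = -2095/12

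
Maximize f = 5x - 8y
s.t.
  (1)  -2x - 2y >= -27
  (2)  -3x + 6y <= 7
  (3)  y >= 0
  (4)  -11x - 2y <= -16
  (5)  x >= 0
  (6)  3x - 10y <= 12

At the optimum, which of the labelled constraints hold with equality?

(1) and (6)

Extreme points and f = 5x - 8y:
  (74/9, 95/18) → f = -10/9
  (147/13, 57/26) → f = 39
  (41/36, 125/72) → f = -295/36
  (16/11, 0) → f = 80/11
  (4, 0) → f = 20

The maximum is at (147/13, 57/26). Substituting into each constraint, equality holds for (1) and (6); the remaining constraints have slack.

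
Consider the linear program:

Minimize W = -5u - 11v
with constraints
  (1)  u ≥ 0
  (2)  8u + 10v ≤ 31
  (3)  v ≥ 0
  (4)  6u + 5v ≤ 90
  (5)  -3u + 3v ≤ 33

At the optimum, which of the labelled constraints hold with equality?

Feasible corners and W = -5u - 11v:
  (0, 31/10) → W = -341/10
  (0, 0) → W = 0
  (31/8, 0) → W = -155/8

The minimum is at (0, 31/10). Substituting into each constraint, equality holds for (1) and (2); the remaining constraints have slack.

(1) and (2)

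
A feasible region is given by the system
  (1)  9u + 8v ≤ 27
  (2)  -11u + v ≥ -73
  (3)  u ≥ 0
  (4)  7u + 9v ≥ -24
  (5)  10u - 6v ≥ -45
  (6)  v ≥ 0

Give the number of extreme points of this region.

3

The feasible vertices (each the meet of two boundaries and inside every other half-plane) are:
  (0, 27/8)
  (3, 0)
  (0, 0)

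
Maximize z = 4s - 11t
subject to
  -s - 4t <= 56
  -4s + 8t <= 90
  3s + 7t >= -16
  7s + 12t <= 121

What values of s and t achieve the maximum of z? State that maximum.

s = 289/4, t = -513/16, maximum z = 10267/16

Extreme points and z = 4s - 11t:
  (328/5, -152/5) → z = 2984/5
  (289/4, -513/16) → z = 10267/16
  (-379/26, 103/26) → z = -2649/26
  (-14/13, 557/52) → z = -6351/52

The optimum lies where -s - 4t = 56 and 7s + 12t = 121.
Solving simultaneously gives s = 289/4, t = -513/16.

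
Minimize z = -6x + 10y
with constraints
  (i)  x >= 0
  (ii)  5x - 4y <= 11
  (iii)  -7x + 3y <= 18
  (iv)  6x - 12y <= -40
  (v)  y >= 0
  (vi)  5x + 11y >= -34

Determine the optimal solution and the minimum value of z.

Extreme points and z = -6x + 10y:
  (0, 6) → z = 60
  (0, 10/3) → z = 100/3
  (73/9, 133/18) → z = 227/9
The feasible region is unbounded (it extends along (3, 7), (4, 5)), but z strictly increases along every unbounded feasible direction, so there is no improving ray and the minimum is attained at a vertex.

x = 73/9, y = 133/18, minimum z = 227/9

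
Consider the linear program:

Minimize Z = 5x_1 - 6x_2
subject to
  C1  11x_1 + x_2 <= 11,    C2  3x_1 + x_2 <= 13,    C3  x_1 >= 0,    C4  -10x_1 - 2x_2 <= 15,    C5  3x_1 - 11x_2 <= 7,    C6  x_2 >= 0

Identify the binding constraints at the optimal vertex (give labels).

Vertices and Z = 5x_1 - 6x_2:
  (0, 11) → Z = -66
  (1, 0) → Z = 5
  (0, 0) → Z = 0

The minimum is at (0, 11). Substituting into each constraint, equality holds for C1 and C3; the remaining constraints have slack.

C1 and C3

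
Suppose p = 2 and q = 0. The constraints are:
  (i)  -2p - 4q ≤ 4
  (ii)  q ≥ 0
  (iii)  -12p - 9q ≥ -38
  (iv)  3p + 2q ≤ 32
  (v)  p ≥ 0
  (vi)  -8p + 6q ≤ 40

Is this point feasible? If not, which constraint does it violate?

(i): -4 ≤ 4 ✓
(ii): 0 ≥ 0 ✓
(iii): -24 ≥ -38 ✓
(iv): 6 ≤ 32 ✓
(v): 2 ≥ 0 ✓
(vi): -16 ≤ 40 ✓

feasible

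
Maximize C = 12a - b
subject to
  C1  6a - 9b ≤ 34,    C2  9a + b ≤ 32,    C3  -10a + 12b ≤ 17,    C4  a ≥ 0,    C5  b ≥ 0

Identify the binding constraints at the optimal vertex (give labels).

C2 and C5

Vertices and C = 12a - b:
  (367/118, 473/118) → C = 3931/118
  (32/9, 0) → C = 128/3
  (0, 17/12) → C = -17/12
  (0, 0) → C = 0

The maximum is at (32/9, 0). Substituting into each constraint, equality holds for C2 and C5; the remaining constraints have slack.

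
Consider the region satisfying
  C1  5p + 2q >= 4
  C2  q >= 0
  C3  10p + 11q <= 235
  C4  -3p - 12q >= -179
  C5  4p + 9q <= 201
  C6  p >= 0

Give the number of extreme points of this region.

5

The feasible vertices (each the meet of two boundaries and inside every other half-plane) are:
  (4/5, 0)
  (0, 2)
  (47/2, 0)
  (851/87, 1085/87)
  (0, 179/12)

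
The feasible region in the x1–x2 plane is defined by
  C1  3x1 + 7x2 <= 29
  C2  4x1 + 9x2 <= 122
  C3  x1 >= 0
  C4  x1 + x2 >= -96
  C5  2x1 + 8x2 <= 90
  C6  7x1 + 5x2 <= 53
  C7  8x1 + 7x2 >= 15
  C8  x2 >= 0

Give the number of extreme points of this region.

The feasible vertices (each the meet of two boundaries and inside every other half-plane) are:
  (0, 29/7)
  (113/17, 22/17)
  (0, 15/7)
  (53/7, 0)
  (15/8, 0)

5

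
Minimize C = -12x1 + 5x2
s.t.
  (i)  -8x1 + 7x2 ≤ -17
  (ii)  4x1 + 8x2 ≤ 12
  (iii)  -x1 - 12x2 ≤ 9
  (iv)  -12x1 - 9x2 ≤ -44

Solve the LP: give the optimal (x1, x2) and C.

x1 = 27/5, x2 = -6/5, minimum C = -354/5

Vertices and C = -12x1 + 5x2:
  (27/5, -6/5) → C = -354/5
  (61/15, -8/15) → C = -772/15
  (203/45, -152/135) → C = -8068/135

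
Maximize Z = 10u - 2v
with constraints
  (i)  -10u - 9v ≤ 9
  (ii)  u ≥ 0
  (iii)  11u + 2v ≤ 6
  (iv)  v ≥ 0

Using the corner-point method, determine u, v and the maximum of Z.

Extreme points and Z = 10u - 2v:
  (0, 3) → Z = -6
  (0, 0) → Z = 0
  (6/11, 0) → Z = 60/11

u = 6/11, v = 0, maximum Z = 60/11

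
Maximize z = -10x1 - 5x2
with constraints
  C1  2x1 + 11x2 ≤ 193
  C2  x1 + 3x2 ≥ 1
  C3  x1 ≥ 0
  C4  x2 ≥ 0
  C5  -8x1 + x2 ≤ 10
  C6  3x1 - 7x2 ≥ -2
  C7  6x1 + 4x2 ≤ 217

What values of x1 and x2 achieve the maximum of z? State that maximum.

Feasible corners and z = -10x1 - 5x2:
  (1, 0) → z = -10
  (1/16, 5/16) → z = -35/16
  (217/6, 0) → z = -1085/3
  (1511/54, 221/18) → z = -18425/54

x1 = 1/16, x2 = 5/16, maximum z = -35/16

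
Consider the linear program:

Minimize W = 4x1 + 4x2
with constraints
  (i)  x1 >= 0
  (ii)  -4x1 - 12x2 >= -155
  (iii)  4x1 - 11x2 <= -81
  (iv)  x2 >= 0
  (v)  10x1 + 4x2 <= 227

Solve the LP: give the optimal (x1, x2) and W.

Feasible corners and W = 4x1 + 4x2:
  (0, 155/12) → W = 155/3
  (0, 81/11) → W = 324/11
  (733/92, 236/23) → W = 1677/23

The optimum lies where x1 = 0 and 4x1 - 11x2 = -81.
Solving simultaneously gives x1 = 0, x2 = 81/11.

x1 = 0, x2 = 81/11, minimum W = 324/11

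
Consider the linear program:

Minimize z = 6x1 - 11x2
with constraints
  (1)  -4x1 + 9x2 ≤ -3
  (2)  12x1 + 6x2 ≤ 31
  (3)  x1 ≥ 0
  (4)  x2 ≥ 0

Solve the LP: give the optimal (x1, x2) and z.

x1 = 3/4, x2 = 0, minimum z = 9/2

Vertices and z = 6x1 - 11x2:
  (9/4, 2/3) → z = 37/6
  (3/4, 0) → z = 9/2
  (31/12, 0) → z = 31/2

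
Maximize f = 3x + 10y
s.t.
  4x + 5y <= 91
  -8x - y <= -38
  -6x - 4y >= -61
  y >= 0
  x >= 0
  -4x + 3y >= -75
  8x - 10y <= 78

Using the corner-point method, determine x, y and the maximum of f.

Extreme points and f = 3x + 10y:
  (7/2, 10) → f = 221/2
  (19/4, 0) → f = 57/4
  (461/46, 5/23) → f = 1483/46
  (39/4, 0) → f = 117/4

The optimum lies where -8x - y = -38 and -6x - 4y = -61.
Solving simultaneously gives x = 7/2, y = 10.

x = 7/2, y = 10, maximum f = 221/2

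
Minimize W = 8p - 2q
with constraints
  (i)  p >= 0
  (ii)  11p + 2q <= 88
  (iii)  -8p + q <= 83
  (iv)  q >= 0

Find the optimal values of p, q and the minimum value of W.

Corner points and W = 8p - 2q:
  (0, 44) → W = -88
  (0, 0) → W = 0
  (8, 0) → W = 64

The optimum lies where p = 0 and 11p + 2q = 88.
Solving simultaneously gives p = 0, q = 44.

p = 0, q = 44, minimum W = -88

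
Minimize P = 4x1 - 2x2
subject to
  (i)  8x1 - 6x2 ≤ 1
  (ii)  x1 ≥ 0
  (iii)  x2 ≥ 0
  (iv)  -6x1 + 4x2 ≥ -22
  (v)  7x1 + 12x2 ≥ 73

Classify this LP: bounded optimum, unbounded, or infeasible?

From the feasible point (32, 85/2), moving in the direction (0, 1) keeps every constraint satisfied while P decreases without bound.

unbounded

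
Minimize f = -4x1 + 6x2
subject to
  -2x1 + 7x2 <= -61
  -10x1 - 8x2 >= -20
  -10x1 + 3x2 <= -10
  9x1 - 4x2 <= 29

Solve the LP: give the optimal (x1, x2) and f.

x1 = -47/13, x2 = -200/13, minimum f = -1012/13

Corner points and f = -4x1 + 6x2:
  (-113/64, -295/32) → f = -193/4
  (-41/55, -491/55) → f = -2782/55
  (-47/13, -200/13) → f = -1012/13

The binding constraints are -10x1 + 3x2 = -10 and 9x1 - 4x2 = 29.
Solving simultaneously gives x1 = -47/13, x2 = -200/13.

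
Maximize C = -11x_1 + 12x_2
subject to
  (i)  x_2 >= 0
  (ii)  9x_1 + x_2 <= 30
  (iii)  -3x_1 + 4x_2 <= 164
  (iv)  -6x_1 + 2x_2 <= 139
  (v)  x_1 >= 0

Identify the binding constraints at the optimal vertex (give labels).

(ii) and (v)

Vertices and C = -11x_1 + 12x_2:
  (10/3, 0) → C = -110/3
  (0, 0) → C = 0
  (0, 30) → C = 360

The maximum is at (0, 30). Substituting into each constraint, equality holds for (ii) and (v); the remaining constraints have slack.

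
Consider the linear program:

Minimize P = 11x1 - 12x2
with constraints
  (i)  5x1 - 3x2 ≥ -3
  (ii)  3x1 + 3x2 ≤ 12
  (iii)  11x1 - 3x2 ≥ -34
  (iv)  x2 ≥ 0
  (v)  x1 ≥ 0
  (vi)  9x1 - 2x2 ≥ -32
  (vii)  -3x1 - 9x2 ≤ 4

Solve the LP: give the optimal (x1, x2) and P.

x1 = 9/8, x2 = 23/8, minimum P = -177/8

Extreme points and P = 11x1 - 12x2:
  (9/8, 23/8) → P = -177/8
  (0, 1) → P = -12
  (4, 0) → P = 44
  (0, 0) → P = 0

At the optimal vertex, 5x1 - 3x2 = -3 and 3x1 + 3x2 = 12.
Solving simultaneously gives x1 = 9/8, x2 = 23/8.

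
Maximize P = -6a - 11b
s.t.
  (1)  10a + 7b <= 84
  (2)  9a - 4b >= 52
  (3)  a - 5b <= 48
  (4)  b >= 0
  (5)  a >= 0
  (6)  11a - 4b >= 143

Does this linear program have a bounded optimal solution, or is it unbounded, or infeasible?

infeasible

The boundaries 10a + 7b = 84 and 9a - 4b = 52 meet at (700/103, 236/103), but that point violates 11a - 4b ≥ 143. Every candidate vertex is excluded by some other constraint, so the feasible region is empty.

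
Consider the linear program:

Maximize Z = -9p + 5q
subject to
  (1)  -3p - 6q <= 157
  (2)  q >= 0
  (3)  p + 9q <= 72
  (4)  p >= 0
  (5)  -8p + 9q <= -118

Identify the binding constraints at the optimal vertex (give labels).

Extreme points and Z = -9p + 5q:
  (72, 0) → Z = -648
  (59/4, 0) → Z = -531/4
  (190/9, 458/81) → Z = -13100/81

The maximum is at (59/4, 0). Substituting into each constraint, equality holds for (2) and (5); the remaining constraints have slack.

(2) and (5)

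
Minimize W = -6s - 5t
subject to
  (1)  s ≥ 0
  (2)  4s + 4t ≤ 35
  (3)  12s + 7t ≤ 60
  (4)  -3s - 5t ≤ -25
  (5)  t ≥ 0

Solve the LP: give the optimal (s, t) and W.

At the optimal vertex, s = 0 and 12s + 7t = 60.
Solving simultaneously gives s = 0, t = 60/7.

s = 0, t = 60/7, minimum W = -300/7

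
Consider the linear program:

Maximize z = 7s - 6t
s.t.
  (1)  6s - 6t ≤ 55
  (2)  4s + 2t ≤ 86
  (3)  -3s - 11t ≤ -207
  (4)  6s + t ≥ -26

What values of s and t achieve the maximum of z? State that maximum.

Corner points and z = 7s - 6t:
  (14, 15) → z = 8
  (-69/4, 155/2) → z = -2343/4
  (-493/63, 440/21) → z = -11371/63

The binding constraints are 4s + 2t = 86 and -3s - 11t = -207.
Solving simultaneously gives s = 14, t = 15.

s = 14, t = 15, maximum z = 8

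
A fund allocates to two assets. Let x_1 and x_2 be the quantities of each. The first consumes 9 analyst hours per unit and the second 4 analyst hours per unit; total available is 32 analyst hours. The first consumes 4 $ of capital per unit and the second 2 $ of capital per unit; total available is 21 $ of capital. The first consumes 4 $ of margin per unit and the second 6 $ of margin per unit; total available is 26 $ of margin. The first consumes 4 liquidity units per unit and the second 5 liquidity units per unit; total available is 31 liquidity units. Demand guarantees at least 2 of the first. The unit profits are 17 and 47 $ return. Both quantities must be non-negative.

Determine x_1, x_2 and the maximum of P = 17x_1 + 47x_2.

x_1 = 2, x_2 = 3, maximum P = 175

Corner points and P = 17x_1 + 47x_2:
  (32/9, 0) → P = 544/9
  (2, 0) → P = 34
  (44/19, 53/19) → P = 3239/19
  (2, 3) → P = 175

The optimum lies where 4x_1 + 6x_2 = 26 and x_1 = 2.
Solving simultaneously gives x_1 = 2, x_2 = 3.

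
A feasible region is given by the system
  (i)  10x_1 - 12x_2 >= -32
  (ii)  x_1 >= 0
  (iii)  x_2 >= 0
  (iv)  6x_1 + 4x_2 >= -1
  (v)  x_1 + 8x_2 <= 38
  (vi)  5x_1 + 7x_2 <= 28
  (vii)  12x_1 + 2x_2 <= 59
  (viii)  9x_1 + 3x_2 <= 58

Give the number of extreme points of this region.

Pairwise boundary intersections that survive every other constraint:
  (0, 8/3)
  (56/65, 44/13)
  (0, 0)
  (59/12, 0)
  (357/74, 41/74)

5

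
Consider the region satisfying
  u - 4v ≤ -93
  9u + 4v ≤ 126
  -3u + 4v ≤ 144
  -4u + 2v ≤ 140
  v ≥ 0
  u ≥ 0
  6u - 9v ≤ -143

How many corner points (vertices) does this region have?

3

Of the 21 pairwise boundary intersections, those satisfying every inequality are:
  (33/10, 963/40)
  (0, 93/4)
  (0, 63/2)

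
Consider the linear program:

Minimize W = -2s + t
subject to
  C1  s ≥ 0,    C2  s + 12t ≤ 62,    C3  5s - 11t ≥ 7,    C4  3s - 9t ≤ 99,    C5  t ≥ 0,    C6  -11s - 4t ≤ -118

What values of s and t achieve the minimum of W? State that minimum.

Vertices and W = -2s + t:
  (766/71, 303/71) → W = -1229/71
  (194/5, 29/15) → W = -227/3
  (442/47, 171/47) → W = -713/47
  (33, 0) → W = -66
  (118/11, 0) → W = -236/11

The optimum lies where s + 12t = 62 and 3s - 9t = 99.
Solving simultaneously gives s = 194/5, t = 29/15.

s = 194/5, t = 29/15, minimum W = -227/3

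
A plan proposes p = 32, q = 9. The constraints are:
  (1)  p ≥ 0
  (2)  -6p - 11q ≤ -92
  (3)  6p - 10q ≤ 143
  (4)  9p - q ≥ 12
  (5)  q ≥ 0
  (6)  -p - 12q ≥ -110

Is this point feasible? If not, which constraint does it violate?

Constraint (6): -p - 12q = -140, which is not ≥ -110. All other constraints are satisfied.

not feasible — violates (6)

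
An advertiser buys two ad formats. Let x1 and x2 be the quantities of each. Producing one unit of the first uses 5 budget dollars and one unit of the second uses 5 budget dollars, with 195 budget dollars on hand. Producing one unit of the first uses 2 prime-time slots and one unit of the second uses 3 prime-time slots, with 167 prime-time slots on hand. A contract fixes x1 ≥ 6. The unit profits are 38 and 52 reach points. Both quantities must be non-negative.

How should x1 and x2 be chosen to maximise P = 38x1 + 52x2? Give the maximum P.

x1 = 6, x2 = 33, maximum P = 1944

Feasible corners and P = 38x1 + 52x2:
  (39, 0) → P = 1482
  (6, 0) → P = 228
  (6, 33) → P = 1944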